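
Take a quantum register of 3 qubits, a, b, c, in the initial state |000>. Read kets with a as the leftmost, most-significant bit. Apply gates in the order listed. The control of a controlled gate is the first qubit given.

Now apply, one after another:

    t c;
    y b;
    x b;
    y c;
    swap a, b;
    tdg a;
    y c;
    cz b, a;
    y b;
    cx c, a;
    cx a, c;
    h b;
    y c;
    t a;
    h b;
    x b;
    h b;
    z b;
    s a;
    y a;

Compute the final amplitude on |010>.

The final state's coefficient on |010> equals 0. Key observation: gates 15-18 undo each other exactly, leaving only the rest of the circuit to track.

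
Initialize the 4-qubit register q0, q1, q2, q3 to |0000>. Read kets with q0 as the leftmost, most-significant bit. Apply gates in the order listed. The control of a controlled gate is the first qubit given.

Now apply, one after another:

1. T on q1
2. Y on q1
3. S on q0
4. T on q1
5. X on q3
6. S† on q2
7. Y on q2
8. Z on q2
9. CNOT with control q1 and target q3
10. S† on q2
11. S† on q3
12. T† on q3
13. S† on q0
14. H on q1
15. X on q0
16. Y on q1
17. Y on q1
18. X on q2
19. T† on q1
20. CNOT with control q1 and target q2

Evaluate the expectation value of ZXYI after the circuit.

The expectation value of ZXYI is -sqrt(2)/2.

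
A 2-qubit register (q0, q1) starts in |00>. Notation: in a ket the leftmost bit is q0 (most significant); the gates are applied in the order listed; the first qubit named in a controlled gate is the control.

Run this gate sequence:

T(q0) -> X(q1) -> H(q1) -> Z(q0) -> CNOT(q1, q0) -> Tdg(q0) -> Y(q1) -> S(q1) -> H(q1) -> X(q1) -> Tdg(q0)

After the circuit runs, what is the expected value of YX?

In the final state, YX has expectation 0.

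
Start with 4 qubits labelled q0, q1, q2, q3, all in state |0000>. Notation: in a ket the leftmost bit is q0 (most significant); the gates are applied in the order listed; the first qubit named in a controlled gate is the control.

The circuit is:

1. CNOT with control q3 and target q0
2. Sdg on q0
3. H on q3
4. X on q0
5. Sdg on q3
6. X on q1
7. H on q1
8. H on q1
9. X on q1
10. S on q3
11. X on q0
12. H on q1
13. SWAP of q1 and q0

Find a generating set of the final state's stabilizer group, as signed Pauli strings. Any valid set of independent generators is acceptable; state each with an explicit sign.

One valid set of independent stabilizer generators is +XIII, +IIIX, +IZII, +IIZI (any independent generating set of the same group is equally correct). Key observation: the block from step 4 through step 11 cancels to the identity and can be dropped.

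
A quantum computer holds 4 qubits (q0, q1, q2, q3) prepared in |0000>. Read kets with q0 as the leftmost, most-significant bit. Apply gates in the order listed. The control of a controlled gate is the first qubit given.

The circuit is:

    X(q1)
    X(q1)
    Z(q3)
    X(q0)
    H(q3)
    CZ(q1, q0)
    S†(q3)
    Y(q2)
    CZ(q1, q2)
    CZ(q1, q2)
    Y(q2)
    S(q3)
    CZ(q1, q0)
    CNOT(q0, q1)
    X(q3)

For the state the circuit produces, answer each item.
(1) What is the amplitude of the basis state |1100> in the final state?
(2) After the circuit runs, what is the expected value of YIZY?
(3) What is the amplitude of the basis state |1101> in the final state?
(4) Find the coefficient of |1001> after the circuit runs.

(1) |1100> carries amplitude sqrt(2)/2 in the final state. Key observation: steps 6-13 multiply out to the identity, so the circuit reduces to the remaining gates.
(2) In the final state, YIZY has expectation 0.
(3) The amplitude on |1101> is sqrt(2)/2.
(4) |1001> carries amplitude 0 in the final state.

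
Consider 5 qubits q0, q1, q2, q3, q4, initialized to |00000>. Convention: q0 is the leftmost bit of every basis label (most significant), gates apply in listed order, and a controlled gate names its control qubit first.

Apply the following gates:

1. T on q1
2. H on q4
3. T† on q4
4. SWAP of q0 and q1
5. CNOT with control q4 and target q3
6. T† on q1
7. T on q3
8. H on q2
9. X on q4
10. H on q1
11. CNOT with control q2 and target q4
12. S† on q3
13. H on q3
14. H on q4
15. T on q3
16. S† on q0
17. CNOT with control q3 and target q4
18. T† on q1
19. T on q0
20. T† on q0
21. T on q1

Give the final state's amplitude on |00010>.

|00010> carries amplitude -1/4 in the final state. Key observation: the block from step 18 through step 21 cancels to the identity and can be dropped.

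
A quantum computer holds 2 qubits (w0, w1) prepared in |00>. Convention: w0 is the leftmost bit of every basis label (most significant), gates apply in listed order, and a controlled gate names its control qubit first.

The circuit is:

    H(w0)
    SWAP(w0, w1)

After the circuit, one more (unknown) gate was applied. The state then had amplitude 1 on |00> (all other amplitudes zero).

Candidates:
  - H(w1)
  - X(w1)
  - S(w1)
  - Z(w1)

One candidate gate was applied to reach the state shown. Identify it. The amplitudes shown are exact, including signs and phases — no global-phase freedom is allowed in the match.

The applied gate was H(w1).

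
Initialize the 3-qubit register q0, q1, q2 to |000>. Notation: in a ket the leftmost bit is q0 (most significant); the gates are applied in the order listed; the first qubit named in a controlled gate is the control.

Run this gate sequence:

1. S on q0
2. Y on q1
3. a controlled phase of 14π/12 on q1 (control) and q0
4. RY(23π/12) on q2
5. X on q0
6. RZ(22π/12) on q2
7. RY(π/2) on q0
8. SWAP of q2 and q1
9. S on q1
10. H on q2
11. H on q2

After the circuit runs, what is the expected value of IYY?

The expectation value of IYY is 0. Key observation: steps 10-11 multiply out to the identity, so the circuit reduces to the remaining gates.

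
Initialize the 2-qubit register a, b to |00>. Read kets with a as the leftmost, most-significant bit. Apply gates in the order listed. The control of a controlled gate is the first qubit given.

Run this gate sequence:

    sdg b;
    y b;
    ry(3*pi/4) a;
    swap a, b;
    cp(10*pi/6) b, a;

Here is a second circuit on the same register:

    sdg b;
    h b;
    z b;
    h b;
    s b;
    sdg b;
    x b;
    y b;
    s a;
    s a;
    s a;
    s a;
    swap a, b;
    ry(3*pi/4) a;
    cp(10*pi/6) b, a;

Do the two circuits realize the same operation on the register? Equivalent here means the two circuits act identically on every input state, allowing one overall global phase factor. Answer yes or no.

No: there is an input state on which the two circuits produce genuinely different outputs (not merely differing by a phase).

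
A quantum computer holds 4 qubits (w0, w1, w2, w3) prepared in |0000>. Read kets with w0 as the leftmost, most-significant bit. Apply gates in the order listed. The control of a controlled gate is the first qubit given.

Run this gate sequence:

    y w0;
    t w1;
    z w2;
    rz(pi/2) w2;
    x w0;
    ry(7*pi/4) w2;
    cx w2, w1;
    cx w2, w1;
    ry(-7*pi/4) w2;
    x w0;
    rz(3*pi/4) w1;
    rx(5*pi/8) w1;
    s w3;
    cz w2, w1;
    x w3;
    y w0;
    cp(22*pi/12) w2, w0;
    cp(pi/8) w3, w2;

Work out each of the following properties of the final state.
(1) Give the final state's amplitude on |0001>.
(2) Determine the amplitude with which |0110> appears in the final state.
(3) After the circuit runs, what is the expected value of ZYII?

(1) |0001> carries amplitude -exp(3*I*pi/8)*cos(5*pi/16) in the final state. Key observation: steps 5-10 multiply out to the identity, so the circuit reduces to the remaining gates.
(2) |0110> carries amplitude 0 in the final state.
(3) The expectation value of ZYII is -sqrt(sqrt(2) + 2)/2.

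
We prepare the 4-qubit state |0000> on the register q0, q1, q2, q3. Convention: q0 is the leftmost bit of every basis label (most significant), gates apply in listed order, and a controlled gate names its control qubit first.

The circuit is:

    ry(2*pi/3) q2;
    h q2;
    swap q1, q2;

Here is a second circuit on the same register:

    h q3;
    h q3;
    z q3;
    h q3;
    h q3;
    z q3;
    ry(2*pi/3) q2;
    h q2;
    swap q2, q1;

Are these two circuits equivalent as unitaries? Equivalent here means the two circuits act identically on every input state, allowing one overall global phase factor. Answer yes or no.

Yes: on every input state the two circuits agree up to one overall phase factor.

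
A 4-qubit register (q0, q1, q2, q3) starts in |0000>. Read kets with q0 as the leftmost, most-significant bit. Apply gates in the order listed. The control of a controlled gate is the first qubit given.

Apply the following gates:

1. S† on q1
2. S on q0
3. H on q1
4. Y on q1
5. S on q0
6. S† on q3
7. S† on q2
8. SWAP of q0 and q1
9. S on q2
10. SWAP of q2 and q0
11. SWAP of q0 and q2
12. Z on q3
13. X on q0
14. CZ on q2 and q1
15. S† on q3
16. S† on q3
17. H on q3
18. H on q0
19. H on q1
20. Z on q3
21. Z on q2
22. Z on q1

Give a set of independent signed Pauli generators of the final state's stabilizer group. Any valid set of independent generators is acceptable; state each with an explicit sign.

One valid set of independent stabilizer generators is -IXII, -IIIX, -ZIII, +IIZI (any independent generating set of the same group is equally correct).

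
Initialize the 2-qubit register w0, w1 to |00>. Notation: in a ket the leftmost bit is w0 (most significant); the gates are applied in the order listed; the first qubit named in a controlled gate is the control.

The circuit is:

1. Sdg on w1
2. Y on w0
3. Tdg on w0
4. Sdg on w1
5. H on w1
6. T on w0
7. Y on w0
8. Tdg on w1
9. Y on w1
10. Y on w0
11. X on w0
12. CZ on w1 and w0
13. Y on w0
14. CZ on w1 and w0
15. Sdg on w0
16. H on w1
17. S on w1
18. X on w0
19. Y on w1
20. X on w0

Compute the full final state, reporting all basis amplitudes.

The final amplitudes are 0 on |00>, 0 on |01>, -1/2 - exp(3*I*pi/4)/2 on |10>, exp(I*pi/4)/2 + I/2 on |11>.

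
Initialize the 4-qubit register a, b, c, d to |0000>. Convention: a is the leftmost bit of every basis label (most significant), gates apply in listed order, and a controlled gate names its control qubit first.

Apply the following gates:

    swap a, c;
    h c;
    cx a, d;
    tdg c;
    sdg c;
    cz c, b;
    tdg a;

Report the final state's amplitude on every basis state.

The final amplitudes are sqrt(2)/2 on |0000>, -sqrt(2)*exp(I*pi/4)/2 on |0010>, and 0 on every other basis state.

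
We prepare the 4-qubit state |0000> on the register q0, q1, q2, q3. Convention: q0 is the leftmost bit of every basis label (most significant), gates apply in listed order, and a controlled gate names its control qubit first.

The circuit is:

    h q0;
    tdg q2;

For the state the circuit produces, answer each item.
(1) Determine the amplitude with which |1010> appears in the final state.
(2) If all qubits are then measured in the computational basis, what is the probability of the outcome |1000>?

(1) |1010> carries amplitude 0 in the final state.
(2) A full measurement returns |1000> with probability 1/2.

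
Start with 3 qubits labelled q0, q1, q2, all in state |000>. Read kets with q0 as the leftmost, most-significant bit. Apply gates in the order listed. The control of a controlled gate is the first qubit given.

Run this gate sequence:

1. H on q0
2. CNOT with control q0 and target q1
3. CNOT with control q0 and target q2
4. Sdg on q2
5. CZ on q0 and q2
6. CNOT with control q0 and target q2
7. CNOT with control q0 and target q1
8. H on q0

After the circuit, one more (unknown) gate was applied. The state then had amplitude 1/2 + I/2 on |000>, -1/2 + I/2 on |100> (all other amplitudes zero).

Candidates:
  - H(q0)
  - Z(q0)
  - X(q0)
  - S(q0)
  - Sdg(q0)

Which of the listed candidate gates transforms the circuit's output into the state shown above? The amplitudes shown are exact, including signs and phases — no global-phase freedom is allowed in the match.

It was Z(q0) that produced the state shown.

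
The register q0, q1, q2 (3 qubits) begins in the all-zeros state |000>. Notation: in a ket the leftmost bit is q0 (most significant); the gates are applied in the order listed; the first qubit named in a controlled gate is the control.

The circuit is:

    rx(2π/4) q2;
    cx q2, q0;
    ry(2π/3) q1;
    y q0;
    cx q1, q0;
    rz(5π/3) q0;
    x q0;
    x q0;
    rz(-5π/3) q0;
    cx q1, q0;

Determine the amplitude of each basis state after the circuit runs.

The final amplitudes are 0 on |000>, -sqrt(2)/4 on |001>, 0 on |010>, -sqrt(6)/4 on |011>, sqrt(2)*I/4 on |100>, 0 on |101>, sqrt(6)*I/4 on |110>, 0 on |111>. Key observation: gates 5-10 undo each other exactly, leaving only the rest of the circuit to track.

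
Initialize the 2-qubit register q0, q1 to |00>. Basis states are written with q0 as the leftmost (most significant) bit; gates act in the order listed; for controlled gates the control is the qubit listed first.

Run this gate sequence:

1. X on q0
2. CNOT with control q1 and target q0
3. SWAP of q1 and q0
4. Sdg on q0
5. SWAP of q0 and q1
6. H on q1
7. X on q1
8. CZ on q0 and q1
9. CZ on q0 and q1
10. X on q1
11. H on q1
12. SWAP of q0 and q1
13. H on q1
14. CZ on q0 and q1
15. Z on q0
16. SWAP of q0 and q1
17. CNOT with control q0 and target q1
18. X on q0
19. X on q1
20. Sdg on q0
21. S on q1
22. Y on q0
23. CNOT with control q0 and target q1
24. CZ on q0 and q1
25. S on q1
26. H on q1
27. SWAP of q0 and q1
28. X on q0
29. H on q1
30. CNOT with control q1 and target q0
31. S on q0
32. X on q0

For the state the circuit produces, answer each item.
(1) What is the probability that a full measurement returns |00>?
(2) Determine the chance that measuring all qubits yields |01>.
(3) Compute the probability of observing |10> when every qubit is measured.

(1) The probability of measuring |00> is 0.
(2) A full measurement returns |01> with probability 1/2.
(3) Outcome |10> occurs with probability 0.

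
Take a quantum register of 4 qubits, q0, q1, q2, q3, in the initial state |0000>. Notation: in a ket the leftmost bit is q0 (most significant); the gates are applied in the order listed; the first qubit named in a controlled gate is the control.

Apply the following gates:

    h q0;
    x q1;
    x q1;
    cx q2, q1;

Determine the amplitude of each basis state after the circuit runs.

After the circuit, the state carries amplitude sqrt(2)/2 on |0000>, sqrt(2)/2 on |1000>, and 0 on every other basis state. Key observation: gates 2-3 undo each other exactly, leaving only the rest of the circuit to track.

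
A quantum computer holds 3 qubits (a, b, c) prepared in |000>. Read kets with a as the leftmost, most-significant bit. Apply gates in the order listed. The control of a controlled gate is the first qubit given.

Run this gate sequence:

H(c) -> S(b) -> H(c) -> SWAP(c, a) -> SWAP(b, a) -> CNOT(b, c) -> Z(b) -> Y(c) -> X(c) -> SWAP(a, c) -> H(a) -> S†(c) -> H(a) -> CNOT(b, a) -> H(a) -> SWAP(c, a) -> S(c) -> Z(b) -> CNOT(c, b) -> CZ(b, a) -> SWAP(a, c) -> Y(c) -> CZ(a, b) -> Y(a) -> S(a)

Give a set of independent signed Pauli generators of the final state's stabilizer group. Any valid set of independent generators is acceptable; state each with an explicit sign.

The stabilizer group can be generated by +XXI, -ZZI, -IIZ, among other valid generating sets.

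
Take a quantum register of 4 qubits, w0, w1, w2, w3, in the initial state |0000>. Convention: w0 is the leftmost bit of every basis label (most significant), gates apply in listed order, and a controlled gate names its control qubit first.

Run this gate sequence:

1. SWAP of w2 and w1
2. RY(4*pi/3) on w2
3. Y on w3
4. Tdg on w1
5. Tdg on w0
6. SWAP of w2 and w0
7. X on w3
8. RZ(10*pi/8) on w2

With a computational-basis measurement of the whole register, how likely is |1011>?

A full measurement returns |1011> with probability 0.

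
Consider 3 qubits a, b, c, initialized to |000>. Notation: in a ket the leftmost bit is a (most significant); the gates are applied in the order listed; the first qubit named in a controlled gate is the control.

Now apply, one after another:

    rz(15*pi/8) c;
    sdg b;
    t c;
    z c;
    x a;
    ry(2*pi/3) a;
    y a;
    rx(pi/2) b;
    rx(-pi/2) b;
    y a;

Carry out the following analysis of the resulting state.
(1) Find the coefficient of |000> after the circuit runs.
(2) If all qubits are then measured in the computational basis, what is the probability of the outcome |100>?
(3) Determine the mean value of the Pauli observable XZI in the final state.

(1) The amplitude on |000> is sqrt(3)*exp(I*pi/16)/2. Key observation: steps 7-10 multiply out to the identity, so the circuit reduces to the remaining gates.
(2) The probability of measuring |100> is 1/4.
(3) In the final state, XZI has expectation -sqrt(3)/2.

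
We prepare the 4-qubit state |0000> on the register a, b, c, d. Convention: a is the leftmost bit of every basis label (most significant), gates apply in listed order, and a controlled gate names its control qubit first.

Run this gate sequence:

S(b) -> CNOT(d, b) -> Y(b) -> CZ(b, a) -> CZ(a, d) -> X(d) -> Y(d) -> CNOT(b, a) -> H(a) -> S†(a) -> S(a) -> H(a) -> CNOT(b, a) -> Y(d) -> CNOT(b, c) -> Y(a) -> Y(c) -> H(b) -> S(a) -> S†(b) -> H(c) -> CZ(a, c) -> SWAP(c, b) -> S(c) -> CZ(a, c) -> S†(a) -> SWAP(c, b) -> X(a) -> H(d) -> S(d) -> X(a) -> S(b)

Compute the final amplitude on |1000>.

|1000> carries amplitude sqrt(2)*I/4 in the final state. Key observation: gates 7-14 undo each other exactly, leaving only the rest of the circuit to track.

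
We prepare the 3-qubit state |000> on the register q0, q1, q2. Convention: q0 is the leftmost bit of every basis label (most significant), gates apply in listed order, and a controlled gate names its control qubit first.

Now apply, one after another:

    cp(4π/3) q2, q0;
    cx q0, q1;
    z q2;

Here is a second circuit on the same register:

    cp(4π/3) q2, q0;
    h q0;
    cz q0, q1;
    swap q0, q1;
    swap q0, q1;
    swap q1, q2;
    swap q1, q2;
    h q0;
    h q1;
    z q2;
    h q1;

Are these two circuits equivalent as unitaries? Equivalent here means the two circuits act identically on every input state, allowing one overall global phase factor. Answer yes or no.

No, they are not equivalent — no single phase factor reconciles the two unitaries.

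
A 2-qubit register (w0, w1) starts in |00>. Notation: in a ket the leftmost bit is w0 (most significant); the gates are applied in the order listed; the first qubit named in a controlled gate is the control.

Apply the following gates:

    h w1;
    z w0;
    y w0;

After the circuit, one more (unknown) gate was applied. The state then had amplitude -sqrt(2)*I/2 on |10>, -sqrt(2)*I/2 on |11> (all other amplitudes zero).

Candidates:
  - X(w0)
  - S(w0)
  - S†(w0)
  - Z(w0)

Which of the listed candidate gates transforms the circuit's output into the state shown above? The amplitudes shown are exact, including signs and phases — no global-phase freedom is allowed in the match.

The unique candidate consistent with the amplitudes is Z(w0).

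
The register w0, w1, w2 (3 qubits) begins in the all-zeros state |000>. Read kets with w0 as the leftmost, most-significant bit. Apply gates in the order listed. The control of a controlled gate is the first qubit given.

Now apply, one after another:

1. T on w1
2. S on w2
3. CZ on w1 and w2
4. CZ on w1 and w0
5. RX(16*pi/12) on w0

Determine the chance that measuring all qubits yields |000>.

Outcome |000> occurs with probability 1/4.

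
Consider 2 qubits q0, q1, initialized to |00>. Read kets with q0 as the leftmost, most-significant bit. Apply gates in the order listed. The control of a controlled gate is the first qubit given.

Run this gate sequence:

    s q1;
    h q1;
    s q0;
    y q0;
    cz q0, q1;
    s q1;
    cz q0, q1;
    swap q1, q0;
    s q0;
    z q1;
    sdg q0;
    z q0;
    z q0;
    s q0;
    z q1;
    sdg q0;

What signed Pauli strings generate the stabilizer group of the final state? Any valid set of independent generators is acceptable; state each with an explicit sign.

The final state is stabilized by the group generated by +YI, -IZ; other independent generating sets are equally valid. Key observation: the block from step 9 through step 16 cancels to the identity and can be dropped.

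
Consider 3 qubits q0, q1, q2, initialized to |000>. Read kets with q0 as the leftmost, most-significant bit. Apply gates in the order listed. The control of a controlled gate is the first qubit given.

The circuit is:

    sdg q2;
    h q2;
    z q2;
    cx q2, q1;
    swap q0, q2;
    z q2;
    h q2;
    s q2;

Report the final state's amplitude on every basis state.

After the circuit, the state carries amplitude 1/2 on |000>, I/2 on |001>, 0 on |010>, 0 on |011>, 0 on |100>, 0 on |101>, -1/2 on |110>, -I/2 on |111>.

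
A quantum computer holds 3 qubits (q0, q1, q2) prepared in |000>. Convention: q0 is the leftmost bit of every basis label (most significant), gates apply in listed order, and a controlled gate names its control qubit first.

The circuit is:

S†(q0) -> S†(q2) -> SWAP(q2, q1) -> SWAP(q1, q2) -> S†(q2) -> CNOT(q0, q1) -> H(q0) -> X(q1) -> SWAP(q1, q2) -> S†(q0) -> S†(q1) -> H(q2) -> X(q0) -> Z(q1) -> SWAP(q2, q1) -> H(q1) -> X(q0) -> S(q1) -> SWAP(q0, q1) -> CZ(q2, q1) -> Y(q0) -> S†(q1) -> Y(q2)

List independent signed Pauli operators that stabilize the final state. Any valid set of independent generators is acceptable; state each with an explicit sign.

The stabilizer group can be generated by -IXI, +ZII, -IIZ, among other valid generating sets.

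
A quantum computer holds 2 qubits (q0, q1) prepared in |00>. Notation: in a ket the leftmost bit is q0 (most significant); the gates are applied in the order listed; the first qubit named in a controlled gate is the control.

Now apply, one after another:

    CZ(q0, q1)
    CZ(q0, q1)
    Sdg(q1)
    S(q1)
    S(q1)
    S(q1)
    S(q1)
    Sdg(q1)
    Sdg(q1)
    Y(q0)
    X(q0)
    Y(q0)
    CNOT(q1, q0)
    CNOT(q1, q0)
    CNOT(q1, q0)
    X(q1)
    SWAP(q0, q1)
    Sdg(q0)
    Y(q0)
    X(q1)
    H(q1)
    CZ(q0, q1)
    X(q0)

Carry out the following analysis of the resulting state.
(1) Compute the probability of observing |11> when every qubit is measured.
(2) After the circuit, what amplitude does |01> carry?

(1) A full measurement returns |11> with probability 1/2.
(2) |01> carries amplitude 0 in the final state.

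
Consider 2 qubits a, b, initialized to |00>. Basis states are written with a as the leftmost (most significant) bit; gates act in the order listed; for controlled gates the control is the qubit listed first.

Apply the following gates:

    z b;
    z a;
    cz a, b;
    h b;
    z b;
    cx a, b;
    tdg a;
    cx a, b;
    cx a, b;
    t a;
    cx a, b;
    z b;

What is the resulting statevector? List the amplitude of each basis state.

After the circuit, the state carries amplitude sqrt(2)/2 on |00>, sqrt(2)/2 on |01>, 0 on |10>, 0 on |11>. Key observation: gates 5-12 undo each other exactly, leaving only the rest of the circuit to track.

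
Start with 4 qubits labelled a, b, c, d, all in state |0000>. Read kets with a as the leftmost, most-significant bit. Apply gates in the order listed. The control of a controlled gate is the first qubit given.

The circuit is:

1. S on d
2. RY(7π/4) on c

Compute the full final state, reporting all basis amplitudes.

The resulting statevector has amplitude -sqrt(sqrt(2) + 2)/2 on |0000>, sqrt(2 - sqrt(2))/2 on |0010>, and 0 on every other basis state.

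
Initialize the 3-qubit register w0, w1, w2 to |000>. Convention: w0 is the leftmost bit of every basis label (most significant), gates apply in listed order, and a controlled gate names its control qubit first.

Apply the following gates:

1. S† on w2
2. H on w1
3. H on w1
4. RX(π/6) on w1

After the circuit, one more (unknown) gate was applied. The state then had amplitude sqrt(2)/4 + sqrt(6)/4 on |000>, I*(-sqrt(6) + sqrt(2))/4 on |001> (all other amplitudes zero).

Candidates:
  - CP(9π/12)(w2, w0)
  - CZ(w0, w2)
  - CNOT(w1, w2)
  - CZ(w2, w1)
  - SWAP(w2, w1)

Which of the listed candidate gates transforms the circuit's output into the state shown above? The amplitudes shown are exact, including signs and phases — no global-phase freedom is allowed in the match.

The applied gate was SWAP(w2, w1). Key observation: the block from step 2 through step 3 cancels to the identity and can be dropped.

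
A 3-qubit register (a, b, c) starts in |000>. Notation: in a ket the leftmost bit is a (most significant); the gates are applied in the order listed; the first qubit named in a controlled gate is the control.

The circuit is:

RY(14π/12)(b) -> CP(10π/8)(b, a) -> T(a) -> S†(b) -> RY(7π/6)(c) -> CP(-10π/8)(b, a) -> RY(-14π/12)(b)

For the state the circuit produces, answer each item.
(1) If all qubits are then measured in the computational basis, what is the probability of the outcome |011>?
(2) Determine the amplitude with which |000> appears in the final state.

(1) The probability of measuring |011> is sqrt(3)/32 + 1/16.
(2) The amplitude on |000> is (1 - I)*(-sqrt(6)*(2 + I) + sqrt(2)*(2 + 3*I))/16.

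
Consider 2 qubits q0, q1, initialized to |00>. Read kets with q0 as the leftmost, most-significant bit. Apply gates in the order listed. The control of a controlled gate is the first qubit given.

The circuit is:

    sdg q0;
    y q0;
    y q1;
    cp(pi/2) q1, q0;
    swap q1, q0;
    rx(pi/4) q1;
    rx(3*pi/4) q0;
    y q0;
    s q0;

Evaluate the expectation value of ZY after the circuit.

The expectation value of ZY is -1/2.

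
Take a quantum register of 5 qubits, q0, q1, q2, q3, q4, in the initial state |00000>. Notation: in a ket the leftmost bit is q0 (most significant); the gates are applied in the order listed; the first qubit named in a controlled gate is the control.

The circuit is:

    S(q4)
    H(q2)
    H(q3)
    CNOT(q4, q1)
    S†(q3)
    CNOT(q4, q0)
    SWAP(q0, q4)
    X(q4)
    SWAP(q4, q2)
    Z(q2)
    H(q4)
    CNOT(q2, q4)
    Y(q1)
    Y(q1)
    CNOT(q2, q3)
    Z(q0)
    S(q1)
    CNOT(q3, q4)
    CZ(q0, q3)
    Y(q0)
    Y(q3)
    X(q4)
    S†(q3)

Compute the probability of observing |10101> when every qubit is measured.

Outcome |10101> occurs with probability 1/2.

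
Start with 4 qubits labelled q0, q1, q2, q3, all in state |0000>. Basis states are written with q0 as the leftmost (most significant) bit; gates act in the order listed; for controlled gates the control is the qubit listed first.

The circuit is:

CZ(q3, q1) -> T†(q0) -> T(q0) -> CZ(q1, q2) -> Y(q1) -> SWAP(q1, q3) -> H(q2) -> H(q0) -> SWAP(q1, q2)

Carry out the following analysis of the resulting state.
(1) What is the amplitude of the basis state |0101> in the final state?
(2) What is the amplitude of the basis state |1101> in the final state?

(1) The amplitude on |0101> is I/2.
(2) The amplitude on |1101> is I/2.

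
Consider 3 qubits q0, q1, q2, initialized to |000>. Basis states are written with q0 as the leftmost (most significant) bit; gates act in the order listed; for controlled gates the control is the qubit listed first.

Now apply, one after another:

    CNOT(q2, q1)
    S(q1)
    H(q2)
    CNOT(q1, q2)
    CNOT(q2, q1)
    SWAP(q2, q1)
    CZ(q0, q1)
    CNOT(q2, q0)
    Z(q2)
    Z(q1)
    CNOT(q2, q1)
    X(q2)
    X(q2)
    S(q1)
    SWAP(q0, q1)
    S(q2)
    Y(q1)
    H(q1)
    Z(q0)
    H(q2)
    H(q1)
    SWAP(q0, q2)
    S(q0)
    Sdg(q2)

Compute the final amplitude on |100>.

The final state's coefficient on |100> equals -I/2.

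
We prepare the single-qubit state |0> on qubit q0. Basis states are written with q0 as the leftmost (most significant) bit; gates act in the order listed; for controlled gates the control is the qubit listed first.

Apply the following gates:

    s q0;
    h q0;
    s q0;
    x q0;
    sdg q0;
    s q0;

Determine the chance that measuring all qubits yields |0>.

A full measurement returns |0> with probability 1/2.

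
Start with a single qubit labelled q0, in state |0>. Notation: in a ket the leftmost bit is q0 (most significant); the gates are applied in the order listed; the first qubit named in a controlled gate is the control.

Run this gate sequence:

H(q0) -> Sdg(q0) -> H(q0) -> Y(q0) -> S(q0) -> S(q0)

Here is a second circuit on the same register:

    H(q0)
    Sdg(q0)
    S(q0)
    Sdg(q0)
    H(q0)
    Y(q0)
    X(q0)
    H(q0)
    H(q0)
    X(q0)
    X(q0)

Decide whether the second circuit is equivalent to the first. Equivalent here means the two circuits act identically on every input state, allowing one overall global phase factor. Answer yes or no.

No: there is an input state on which the two circuits produce genuinely different outputs (not merely differing by a phase).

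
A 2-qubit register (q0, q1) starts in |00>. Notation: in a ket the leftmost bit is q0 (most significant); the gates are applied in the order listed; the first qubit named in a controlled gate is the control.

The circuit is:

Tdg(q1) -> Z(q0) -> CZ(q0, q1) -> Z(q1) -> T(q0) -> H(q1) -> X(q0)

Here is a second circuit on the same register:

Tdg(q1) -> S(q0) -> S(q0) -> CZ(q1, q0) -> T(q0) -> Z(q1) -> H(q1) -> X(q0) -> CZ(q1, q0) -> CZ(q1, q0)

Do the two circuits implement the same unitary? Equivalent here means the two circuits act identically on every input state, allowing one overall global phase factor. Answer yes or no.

Yes — the two circuits implement the same unitary up to a global phase.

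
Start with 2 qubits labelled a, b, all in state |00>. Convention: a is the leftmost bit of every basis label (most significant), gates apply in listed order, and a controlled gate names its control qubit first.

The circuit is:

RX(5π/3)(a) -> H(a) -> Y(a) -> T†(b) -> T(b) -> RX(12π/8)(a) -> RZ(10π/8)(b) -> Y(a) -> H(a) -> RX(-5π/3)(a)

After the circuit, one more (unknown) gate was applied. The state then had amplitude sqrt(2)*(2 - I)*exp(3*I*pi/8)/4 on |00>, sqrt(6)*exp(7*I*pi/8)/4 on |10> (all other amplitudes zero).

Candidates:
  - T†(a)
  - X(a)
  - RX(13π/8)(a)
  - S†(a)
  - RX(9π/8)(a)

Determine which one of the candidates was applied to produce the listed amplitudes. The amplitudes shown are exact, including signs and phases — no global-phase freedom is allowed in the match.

The applied gate was S†(a).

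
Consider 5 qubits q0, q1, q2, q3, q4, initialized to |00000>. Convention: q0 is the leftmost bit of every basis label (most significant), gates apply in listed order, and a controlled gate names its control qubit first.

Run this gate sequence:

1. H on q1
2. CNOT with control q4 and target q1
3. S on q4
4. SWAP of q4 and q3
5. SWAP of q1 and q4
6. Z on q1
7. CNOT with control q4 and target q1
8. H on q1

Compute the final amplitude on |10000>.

The amplitude on |10000> is 0.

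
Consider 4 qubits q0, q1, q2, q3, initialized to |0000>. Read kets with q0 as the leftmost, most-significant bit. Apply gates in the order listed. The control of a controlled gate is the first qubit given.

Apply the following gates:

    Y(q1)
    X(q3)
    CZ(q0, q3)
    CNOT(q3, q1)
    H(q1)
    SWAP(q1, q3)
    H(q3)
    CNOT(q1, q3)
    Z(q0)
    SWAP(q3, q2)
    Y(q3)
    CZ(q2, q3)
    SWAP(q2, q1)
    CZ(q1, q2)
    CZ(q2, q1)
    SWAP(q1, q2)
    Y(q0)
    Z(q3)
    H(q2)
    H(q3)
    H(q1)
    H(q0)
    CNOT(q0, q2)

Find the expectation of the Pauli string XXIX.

In the final state, XXIX has expectation 1.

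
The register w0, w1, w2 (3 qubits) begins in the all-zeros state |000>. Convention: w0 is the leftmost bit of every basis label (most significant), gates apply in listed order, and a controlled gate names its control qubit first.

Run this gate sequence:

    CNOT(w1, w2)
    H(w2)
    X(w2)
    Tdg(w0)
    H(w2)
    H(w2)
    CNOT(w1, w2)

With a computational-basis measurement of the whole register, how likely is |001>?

The probability of measuring |001> is 1/2.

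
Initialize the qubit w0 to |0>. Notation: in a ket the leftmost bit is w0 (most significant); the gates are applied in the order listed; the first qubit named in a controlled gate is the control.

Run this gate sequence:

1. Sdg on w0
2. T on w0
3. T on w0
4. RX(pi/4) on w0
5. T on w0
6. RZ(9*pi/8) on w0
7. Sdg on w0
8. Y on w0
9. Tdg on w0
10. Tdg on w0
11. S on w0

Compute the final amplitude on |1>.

The amplitude on |1> is -sqrt(sqrt(2) + 2)*exp(15*I*pi/16)/2.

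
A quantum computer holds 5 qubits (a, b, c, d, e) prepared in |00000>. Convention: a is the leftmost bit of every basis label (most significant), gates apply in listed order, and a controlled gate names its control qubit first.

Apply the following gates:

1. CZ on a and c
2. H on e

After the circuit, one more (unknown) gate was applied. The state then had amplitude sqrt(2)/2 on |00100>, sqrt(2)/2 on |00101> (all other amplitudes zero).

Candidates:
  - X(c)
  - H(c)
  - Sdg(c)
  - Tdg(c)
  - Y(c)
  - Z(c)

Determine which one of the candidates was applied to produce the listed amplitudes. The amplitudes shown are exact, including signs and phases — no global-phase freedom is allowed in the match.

The applied gate was X(c).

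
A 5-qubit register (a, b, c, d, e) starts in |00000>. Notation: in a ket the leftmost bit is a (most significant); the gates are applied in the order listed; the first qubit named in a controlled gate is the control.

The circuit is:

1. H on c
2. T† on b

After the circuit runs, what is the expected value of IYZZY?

The observable IYZZY averages to 0.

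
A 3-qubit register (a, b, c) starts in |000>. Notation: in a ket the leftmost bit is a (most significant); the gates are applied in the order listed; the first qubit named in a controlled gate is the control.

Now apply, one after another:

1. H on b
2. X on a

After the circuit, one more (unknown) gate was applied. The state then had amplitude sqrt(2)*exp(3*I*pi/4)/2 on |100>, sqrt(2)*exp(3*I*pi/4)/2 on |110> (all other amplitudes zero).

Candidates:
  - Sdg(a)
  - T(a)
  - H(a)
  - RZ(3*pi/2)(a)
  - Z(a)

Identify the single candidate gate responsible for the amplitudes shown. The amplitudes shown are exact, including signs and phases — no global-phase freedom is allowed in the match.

The applied gate was RZ(3*pi/2)(a).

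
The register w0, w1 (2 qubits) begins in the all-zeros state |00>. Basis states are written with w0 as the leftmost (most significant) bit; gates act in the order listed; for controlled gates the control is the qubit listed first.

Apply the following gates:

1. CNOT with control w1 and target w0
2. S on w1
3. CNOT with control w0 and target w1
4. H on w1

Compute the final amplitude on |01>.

|01> carries amplitude sqrt(2)/2 in the final state.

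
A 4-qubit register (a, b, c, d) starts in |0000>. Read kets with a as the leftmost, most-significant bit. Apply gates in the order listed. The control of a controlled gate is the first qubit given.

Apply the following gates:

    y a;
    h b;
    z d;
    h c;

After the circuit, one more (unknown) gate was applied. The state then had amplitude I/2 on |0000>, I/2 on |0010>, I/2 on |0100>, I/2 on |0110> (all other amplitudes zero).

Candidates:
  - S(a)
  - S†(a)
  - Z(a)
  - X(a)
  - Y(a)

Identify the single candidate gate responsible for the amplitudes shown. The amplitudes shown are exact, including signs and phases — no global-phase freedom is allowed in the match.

The unique candidate consistent with the amplitudes is X(a).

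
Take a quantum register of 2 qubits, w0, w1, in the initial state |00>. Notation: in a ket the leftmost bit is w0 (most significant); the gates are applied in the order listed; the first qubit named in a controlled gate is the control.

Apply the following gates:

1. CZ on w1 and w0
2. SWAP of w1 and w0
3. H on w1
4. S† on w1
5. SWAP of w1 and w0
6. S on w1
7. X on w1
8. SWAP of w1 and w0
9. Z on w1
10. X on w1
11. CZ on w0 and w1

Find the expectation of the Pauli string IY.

The expectation value of IY is 1.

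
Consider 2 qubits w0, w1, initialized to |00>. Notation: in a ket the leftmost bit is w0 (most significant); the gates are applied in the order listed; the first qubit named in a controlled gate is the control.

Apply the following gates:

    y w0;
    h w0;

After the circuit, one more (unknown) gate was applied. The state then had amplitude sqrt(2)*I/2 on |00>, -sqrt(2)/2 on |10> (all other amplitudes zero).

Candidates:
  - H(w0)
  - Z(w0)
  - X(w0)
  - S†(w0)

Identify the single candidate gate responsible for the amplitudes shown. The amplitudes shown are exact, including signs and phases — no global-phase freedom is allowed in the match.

The applied gate was S†(w0).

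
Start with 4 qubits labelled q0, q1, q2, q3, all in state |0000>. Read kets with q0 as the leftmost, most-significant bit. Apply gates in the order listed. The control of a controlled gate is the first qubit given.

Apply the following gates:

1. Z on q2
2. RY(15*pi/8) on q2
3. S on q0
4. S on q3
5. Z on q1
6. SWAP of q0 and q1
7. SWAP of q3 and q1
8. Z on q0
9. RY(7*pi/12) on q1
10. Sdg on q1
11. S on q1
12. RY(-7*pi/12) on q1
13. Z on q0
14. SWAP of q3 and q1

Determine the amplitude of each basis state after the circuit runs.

After the circuit, the state carries amplitude -cos(pi/16) on |0000>, sin(pi/16) on |0010>, and 0 on every other basis state. Key observation: the block from step 7 through step 14 cancels to the identity and can be dropped.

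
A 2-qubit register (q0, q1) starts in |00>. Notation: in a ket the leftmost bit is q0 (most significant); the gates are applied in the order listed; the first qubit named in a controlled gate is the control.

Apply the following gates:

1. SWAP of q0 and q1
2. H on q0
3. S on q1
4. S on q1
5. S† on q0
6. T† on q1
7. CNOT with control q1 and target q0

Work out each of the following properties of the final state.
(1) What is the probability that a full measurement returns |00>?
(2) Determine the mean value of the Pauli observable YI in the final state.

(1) The probability of measuring |00> is 1/2.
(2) The expectation value of YI is -1.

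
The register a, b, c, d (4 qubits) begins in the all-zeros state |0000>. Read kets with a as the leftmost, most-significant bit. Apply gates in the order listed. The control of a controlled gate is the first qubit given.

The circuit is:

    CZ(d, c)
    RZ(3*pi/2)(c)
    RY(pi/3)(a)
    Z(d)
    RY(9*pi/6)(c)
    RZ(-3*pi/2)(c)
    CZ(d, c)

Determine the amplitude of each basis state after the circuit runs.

The resulting statevector has amplitude -sqrt(6)/4 on |0000>, sqrt(6)*I/4 on |0010>, -sqrt(2)/4 on |1000>, sqrt(2)*I/4 on |1010>, and 0 on every other basis state.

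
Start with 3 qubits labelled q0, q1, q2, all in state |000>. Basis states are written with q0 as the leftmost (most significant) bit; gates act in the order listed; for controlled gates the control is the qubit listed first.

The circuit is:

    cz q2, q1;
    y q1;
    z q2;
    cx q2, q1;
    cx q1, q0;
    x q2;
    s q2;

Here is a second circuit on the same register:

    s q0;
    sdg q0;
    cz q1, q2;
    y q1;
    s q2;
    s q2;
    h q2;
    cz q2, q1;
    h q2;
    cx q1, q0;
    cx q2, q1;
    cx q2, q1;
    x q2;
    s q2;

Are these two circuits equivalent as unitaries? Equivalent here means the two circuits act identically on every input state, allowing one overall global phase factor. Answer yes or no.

No: there is an input state on which the two circuits produce genuinely different outputs (not merely differing by a phase).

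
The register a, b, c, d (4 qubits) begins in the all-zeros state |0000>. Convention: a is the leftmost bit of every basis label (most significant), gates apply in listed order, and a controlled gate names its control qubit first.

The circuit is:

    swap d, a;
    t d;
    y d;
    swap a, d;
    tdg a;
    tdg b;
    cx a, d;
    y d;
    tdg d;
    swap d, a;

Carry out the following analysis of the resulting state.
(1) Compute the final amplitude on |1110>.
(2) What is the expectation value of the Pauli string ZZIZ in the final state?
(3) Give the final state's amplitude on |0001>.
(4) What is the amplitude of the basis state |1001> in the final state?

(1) The amplitude on |1110> is 0.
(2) The expectation value of ZZIZ is -1.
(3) |0001> carries amplitude exp(-I*pi/4) in the final state.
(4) The amplitude on |1001> is 0.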